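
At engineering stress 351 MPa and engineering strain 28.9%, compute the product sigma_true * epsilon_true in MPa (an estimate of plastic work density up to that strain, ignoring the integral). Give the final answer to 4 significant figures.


sigma_true = sigma_eng * (1 + epsilon_eng)
sigma_true = 351 * (1 + 0.289) = 452.439 MPa
epsilon_true = ln(1 + epsilon_eng)
epsilon_true = ln(1 + 0.289) = 0.253867
sigma_true * epsilon_true = 452.439 * 0.253867 = 114.9 MPa


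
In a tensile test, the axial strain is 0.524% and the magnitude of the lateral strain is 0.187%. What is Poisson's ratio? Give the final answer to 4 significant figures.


nu = -epsilon_lat / epsilon_axial
Lateral strain is contraction (negative), so using magnitudes:
nu = 0.187 / 0.524
nu = 0.3569


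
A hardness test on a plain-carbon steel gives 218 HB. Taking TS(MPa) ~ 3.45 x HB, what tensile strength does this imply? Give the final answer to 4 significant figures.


TS (MPa) = 3.45 * HB
TS = 3.45 * 218
TS = 752.1 MPa


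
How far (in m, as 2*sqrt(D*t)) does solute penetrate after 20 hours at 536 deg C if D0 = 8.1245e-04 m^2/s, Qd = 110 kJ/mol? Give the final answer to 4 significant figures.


Step 1: D = D0 * exp(-Qd/(R*T))
T = 809.15 K
D = 8.1245e-04 * exp(-110e3 / (8.314 * 809.15)) = 6.43421e-11 m^2/s
Step 2: L = 2*sqrt(D*t)
t = 20 h = 72000 s
L = 2*sqrt(6.43421e-11 * 72000) = 4.305e-03 m


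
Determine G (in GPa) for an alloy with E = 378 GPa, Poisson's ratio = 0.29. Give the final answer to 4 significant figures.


G = E / (2*(1+nu))
G = 378 / (2*(1+0.29))
G = 146.5 GPa


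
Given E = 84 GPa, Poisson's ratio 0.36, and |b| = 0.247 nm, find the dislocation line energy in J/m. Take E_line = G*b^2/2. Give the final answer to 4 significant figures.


Step 1: G = E / (2*(1+nu))
G = 84 / (2*(1+0.36)) = 30.8824 GPa = 3.08824e+10 Pa
Step 2: E_line = G*b^2/2
b = 0.247 nm = 2.47e-10 m
E_line = 0.5 * 3.08824e+10 * (2.47e-10)^2 = 9.421e-10 J/m


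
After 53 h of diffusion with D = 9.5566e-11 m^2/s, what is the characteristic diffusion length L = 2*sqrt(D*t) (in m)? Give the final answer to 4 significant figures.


t = 53 hr = 190800 s
Diffusion length = 2*sqrt(D*t)
= 2*sqrt(9.5566e-11 * 190800)
= 8.54e-03 m


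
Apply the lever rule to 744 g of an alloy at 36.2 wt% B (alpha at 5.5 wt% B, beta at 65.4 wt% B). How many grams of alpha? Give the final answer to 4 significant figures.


f_alpha = (C_beta - C0) / (C_beta - C_alpha)
f_alpha = (65.4 - 36.2) / (65.4 - 5.5) = 0.487479
m_alpha = f_alpha * m_total = 0.487479 * 744 = 362.7 g


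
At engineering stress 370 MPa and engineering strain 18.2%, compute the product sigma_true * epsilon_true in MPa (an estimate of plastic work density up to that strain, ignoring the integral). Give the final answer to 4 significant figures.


sigma_true = sigma_eng * (1 + epsilon_eng)
sigma_true = 370 * (1 + 0.182) = 437.34 MPa
epsilon_true = ln(1 + epsilon_eng)
epsilon_true = ln(1 + 0.182) = 0.167208
sigma_true * epsilon_true = 437.34 * 0.167208 = 73.13 MPa


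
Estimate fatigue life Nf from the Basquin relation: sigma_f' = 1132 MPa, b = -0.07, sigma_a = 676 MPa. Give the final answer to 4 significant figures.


sigma_a = sigma_f' * (2*Nf)^b
2*Nf = (sigma_a / sigma_f')^(1/b)
2*Nf = (676 / 1132)^(1/-0.07)
2*Nf = 1579.67
Nf = 789.8 cycles


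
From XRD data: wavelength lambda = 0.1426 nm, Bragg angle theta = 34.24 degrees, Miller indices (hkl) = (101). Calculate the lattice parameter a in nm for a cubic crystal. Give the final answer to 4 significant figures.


d = lambda / (2*sin(theta))
d = 0.1426 / (2*sin(34.24 deg))
d = 0.126719 nm
a = d * sqrt(h^2+k^2+l^2) = 0.126719 * sqrt(2)
a = 0.1792 nm


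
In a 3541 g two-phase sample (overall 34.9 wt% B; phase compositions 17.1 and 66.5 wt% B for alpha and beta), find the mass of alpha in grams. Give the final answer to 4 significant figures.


f_alpha = (C_beta - C0) / (C_beta - C_alpha)
f_alpha = (66.5 - 34.9) / (66.5 - 17.1) = 0.639676
m_alpha = f_alpha * m_total = 0.639676 * 3541 = 2265 g


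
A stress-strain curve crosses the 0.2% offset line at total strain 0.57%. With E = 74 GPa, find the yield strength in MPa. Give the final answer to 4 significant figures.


Offset strain = 0.002
Elastic strain at yield = total_strain - offset = 5.7e-03 - 0.002 = 3.7e-03
sigma_y = E * elastic_strain = 74000 * 3.7e-03
sigma_y = 273.8 MPa


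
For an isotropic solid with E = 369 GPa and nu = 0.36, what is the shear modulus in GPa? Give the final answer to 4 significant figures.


G = E / (2*(1+nu))
G = 369 / (2*(1+0.36))
G = 135.7 GPa


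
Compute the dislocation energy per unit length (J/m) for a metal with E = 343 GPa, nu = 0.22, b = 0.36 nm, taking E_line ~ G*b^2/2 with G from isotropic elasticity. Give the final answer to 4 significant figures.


Step 1: G = E / (2*(1+nu))
G = 343 / (2*(1+0.22)) = 140.574 GPa = 1.40574e+11 Pa
Step 2: E_line = G*b^2/2
b = 0.36 nm = 3.6e-10 m
E_line = 0.5 * 1.40574e+11 * (3.6e-10)^2 = 9.109e-09 J/m


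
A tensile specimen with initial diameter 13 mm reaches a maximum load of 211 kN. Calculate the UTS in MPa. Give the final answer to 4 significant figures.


A0 = pi*(d/2)^2 = pi*(13/2)^2 = 132.732 mm^2
UTS = F_max / A0 = 211*1000 / 132.732
UTS = 1590 MPa


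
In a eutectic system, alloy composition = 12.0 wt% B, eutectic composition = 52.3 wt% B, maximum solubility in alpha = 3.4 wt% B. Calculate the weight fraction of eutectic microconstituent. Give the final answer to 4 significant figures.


f_primary = (C_e - C0) / (C_e - C_alpha_max)
f_primary = (52.3 - 12.0) / (52.3 - 3.4)
f_primary = 0.824131
f_eutectic = 1 - 0.824131 = 0.1759


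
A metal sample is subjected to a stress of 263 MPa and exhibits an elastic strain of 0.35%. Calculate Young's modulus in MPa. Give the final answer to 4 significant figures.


E = sigma / epsilon
epsilon = 0.35% = 3.5e-03
E = 263 / 3.5e-03
E = 75140 MPa


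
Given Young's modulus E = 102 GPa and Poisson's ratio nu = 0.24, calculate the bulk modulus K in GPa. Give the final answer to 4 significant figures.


K = E / (3*(1-2*nu))
K = 102 / (3*(1-2*0.24))
K = 65.38 GPa


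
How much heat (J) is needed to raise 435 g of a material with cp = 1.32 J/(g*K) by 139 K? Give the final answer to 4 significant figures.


Q = m * cp * dT
Q = 435 * 1.32 * 139
Q = 79810 J


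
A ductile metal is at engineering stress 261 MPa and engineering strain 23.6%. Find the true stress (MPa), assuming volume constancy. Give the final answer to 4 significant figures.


sigma_true = sigma_eng * (1 + epsilon_eng)
sigma_true = 261 * (1 + 0.236)
sigma_true = 322.6 MPa


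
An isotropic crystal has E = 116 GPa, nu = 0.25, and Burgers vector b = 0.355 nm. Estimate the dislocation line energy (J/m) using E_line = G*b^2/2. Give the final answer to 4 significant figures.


Step 1: G = E / (2*(1+nu))
G = 116 / (2*(1+0.25)) = 46.4 GPa = 4.64e+10 Pa
Step 2: E_line = G*b^2/2
b = 0.355 nm = 3.55e-10 m
E_line = 0.5 * 4.64e+10 * (3.55e-10)^2 = 2.924e-09 J/m


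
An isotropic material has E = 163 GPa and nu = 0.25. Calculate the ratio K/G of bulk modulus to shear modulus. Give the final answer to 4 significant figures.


G = E / (2*(1+nu))
G = 163 / (2*(1+0.25)) = 65.2 GPa
K = E / (3*(1-2*nu))
K = 163 / (3*(1-2*0.25)) = 108.667 GPa
K/G = 108.667 / 65.2 = 1.667


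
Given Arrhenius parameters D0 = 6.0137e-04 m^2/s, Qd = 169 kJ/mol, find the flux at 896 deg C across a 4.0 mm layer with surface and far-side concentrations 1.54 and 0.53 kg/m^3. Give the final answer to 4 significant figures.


Step 1: D = D0 * exp(-Qd/(R*T))
T = 896 + 273.15 = 1169.15 K
D = 6.0137e-04 * exp(-169e3 / (8.314 * 1169.15)) = 1.69192e-11 m^2/s
Step 2: J = D * (C1 - C2) / dx
J = 1.69192e-11 * (1.54 - 0.53) / 4e-03
J = 4.272e-09 kg/(m^2*s)


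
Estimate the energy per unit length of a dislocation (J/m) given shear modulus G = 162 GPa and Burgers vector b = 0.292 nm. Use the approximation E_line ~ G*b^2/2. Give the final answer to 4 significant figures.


E = G*b^2/2
b = 0.292 nm = 2.92e-10 m
G = 162 GPa = 1.62e+11 Pa
E = 0.5 * 1.62e+11 * (2.92e-10)^2
E = 6.906e-09 J/m


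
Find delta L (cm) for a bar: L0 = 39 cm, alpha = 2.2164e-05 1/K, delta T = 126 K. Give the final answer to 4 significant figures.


dL = L0 * alpha * dT
dL = 39 * 2.2164e-05 * 126
dL = 0.1089 cm


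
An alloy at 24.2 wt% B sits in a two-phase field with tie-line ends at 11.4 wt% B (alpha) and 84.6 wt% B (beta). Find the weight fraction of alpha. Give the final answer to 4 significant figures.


f_alpha = (C_beta - C0) / (C_beta - C_alpha)
f_alpha = (84.6 - 24.2) / (84.6 - 11.4)
f_alpha = 0.8251


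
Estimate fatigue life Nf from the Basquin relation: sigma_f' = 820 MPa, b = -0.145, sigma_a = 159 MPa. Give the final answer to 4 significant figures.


sigma_a = sigma_f' * (2*Nf)^b
2*Nf = (sigma_a / sigma_f')^(1/b)
2*Nf = (159 / 820)^(1/-0.145)
2*Nf = 81887.7
Nf = 40940 cycles


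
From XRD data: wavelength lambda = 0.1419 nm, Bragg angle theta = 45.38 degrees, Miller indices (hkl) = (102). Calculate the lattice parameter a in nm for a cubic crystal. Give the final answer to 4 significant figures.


d = lambda / (2*sin(theta))
d = 0.1419 / (2*sin(45.38 deg))
d = 0.0996795 nm
a = d * sqrt(h^2+k^2+l^2) = 0.0996795 * sqrt(5)
a = 0.2229 nm


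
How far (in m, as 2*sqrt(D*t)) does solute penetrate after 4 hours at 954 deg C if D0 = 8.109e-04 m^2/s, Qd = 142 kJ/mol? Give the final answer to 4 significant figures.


Step 1: D = D0 * exp(-Qd/(R*T))
T = 1227.15 K
D = 8.109e-04 * exp(-142e3 / (8.314 * 1227.15)) = 7.31818e-10 m^2/s
Step 2: L = 2*sqrt(D*t)
t = 4 h = 14400 s
L = 2*sqrt(7.31818e-10 * 14400) = 6.493e-03 m


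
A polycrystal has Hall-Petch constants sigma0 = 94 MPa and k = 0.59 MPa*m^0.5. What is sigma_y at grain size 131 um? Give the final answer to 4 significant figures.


sigma_y = sigma0 + k / sqrt(d)
d = 131 um = 1.31e-04 m
sigma_y = 94 + 0.59 / sqrt(1.31e-04)
sigma_y = 145.5 MPa


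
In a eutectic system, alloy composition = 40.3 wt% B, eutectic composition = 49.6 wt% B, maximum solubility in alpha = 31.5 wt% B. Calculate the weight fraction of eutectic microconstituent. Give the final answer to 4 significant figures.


f_primary = (C_e - C0) / (C_e - C_alpha_max)
f_primary = (49.6 - 40.3) / (49.6 - 31.5)
f_primary = 0.513812
f_eutectic = 1 - 0.513812 = 0.4862


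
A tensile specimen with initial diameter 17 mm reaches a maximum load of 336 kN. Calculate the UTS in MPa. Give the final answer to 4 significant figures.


A0 = pi*(d/2)^2 = pi*(17/2)^2 = 226.98 mm^2
UTS = F_max / A0 = 336*1000 / 226.98
UTS = 1480 MPa


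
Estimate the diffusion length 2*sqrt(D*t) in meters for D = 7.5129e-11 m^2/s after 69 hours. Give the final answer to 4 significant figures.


t = 69 hr = 248400 s
Diffusion length = 2*sqrt(D*t)
= 2*sqrt(7.5129e-11 * 248400)
= 8.64e-03 m


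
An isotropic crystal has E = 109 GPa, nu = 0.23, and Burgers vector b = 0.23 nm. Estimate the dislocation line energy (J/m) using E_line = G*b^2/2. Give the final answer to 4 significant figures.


Step 1: G = E / (2*(1+nu))
G = 109 / (2*(1+0.23)) = 44.3089 GPa = 4.43089e+10 Pa
Step 2: E_line = G*b^2/2
b = 0.23 nm = 2.3e-10 m
E_line = 0.5 * 4.43089e+10 * (2.3e-10)^2 = 1.172e-09 J/m


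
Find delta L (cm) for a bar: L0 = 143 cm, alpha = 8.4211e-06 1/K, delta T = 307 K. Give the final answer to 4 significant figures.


dL = L0 * alpha * dT
dL = 143 * 8.4211e-06 * 307
dL = 0.3697 cm


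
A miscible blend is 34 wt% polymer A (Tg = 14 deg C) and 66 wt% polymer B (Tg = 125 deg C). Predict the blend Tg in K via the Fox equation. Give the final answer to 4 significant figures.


1/Tg = w1/Tg1 + w2/Tg2 (in Kelvin)
Tg1 = 287.15 K, Tg2 = 398.15 K
1/Tg = 0.34/287.15 + 0.66/398.15
Tg = 351.9 K


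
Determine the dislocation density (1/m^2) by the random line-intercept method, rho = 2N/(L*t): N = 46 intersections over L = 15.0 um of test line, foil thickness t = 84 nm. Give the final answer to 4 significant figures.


rho = 2N / (L * t)
L = 15.0 um = 1.5e-05 m, t = 84 nm = 8.4e-08 m
rho = 2 * 46 / (1.5e-05 * 8.4e-08)
rho = 7.302e+13 1/m^2


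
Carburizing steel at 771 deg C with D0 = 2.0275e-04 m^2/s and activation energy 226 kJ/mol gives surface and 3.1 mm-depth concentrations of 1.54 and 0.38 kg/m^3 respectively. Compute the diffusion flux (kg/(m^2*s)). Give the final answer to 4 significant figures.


Step 1: D = D0 * exp(-Qd/(R*T))
T = 771 + 273.15 = 1044.15 K
D = 2.0275e-04 * exp(-226e3 / (8.314 * 1044.15)) = 1.00156e-15 m^2/s
Step 2: J = D * (C1 - C2) / dx
J = 1.00156e-15 * (1.54 - 0.38) / 3.1e-03
J = 3.748e-13 kg/(m^2*s)


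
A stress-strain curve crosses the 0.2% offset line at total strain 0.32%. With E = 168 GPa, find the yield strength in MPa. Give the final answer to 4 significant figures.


Offset strain = 0.002
Elastic strain at yield = total_strain - offset = 3.2e-03 - 0.002 = 1.2e-03
sigma_y = E * elastic_strain = 168000 * 1.2e-03
sigma_y = 201.6 MPa


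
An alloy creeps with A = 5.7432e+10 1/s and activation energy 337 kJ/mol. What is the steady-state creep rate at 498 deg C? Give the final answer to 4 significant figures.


rate = A * exp(-Q / (R*T))
T = 498 + 273.15 = 771.15 K
rate = 5.7432e+10 * exp(-337e3 / (8.314 * 771.15))
rate = 8.537e-13 1/s


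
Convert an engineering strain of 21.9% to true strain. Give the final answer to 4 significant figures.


epsilon_true = ln(1 + epsilon_eng)
epsilon_true = ln(1 + 0.219)
epsilon_true = 0.198


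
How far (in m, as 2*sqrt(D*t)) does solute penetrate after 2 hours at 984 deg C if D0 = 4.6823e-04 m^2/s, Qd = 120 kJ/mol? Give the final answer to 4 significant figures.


Step 1: D = D0 * exp(-Qd/(R*T))
T = 1257.15 K
D = 4.6823e-04 * exp(-120e3 / (8.314 * 1257.15)) = 4.83363e-09 m^2/s
Step 2: L = 2*sqrt(D*t)
t = 2 h = 7200 s
L = 2*sqrt(4.83363e-09 * 7200) = 0.0118 m


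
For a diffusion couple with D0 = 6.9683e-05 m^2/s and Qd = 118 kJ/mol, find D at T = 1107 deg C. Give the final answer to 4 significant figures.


D = D0 * exp(-Qd / (R*T))
T = 1380.15 K
D = 6.9683e-05 * exp(-118e3 / (8.314 * 1380.15))
D = 2.382e-09 m^2/s


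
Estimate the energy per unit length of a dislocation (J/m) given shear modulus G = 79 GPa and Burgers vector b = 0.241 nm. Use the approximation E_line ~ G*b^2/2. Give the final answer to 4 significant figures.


E = G*b^2/2
b = 0.241 nm = 2.41e-10 m
G = 79 GPa = 7.9e+10 Pa
E = 0.5 * 7.9e+10 * (2.41e-10)^2
E = 2.294e-09 J/m


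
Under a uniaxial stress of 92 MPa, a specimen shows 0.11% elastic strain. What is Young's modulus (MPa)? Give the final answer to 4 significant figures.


E = sigma / epsilon
epsilon = 0.11% = 1.1e-03
E = 92 / 1.1e-03
E = 83640 MPa


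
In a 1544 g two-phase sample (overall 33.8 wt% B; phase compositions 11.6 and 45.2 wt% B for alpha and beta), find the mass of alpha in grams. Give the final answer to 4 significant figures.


f_alpha = (C_beta - C0) / (C_beta - C_alpha)
f_alpha = (45.2 - 33.8) / (45.2 - 11.6) = 0.339286
m_alpha = f_alpha * m_total = 0.339286 * 1544 = 523.9 g


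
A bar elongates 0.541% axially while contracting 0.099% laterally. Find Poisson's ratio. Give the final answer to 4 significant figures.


nu = -epsilon_lat / epsilon_axial
Lateral strain is contraction (negative), so using magnitudes:
nu = 0.099 / 0.541
nu = 0.183


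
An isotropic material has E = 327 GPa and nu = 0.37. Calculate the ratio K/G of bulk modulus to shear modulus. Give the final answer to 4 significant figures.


G = E / (2*(1+nu))
G = 327 / (2*(1+0.37)) = 119.343 GPa
K = E / (3*(1-2*nu))
K = 327 / (3*(1-2*0.37)) = 419.231 GPa
K/G = 419.231 / 119.343 = 3.513


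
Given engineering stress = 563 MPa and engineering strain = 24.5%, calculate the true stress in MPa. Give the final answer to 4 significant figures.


sigma_true = sigma_eng * (1 + epsilon_eng)
sigma_true = 563 * (1 + 0.245)
sigma_true = 700.9 MPa


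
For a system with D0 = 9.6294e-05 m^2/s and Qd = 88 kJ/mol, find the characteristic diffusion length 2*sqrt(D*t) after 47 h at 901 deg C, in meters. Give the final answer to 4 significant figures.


Step 1: D = D0 * exp(-Qd/(R*T))
T = 1174.15 K
D = 9.6294e-05 * exp(-88e3 / (8.314 * 1174.15)) = 1.17107e-08 m^2/s
Step 2: L = 2*sqrt(D*t)
t = 47 h = 169200 s
L = 2*sqrt(1.17107e-08 * 169200) = 0.08903 m


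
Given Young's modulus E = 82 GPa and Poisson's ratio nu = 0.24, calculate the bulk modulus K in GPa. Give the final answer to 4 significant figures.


K = E / (3*(1-2*nu))
K = 82 / (3*(1-2*0.24))
K = 52.56 GPa


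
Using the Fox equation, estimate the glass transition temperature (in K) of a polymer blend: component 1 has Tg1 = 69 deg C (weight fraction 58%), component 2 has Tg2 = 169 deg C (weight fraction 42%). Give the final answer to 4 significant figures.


1/Tg = w1/Tg1 + w2/Tg2 (in Kelvin)
Tg1 = 342.15 K, Tg2 = 442.15 K
1/Tg = 0.58/342.15 + 0.42/442.15
Tg = 378.1 K


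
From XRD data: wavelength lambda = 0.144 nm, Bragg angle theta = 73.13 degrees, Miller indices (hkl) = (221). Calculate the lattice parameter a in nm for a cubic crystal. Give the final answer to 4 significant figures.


d = lambda / (2*sin(theta))
d = 0.144 / (2*sin(73.13 deg))
d = 0.0752378 nm
a = d * sqrt(h^2+k^2+l^2) = 0.0752378 * sqrt(9)
a = 0.2257 nm


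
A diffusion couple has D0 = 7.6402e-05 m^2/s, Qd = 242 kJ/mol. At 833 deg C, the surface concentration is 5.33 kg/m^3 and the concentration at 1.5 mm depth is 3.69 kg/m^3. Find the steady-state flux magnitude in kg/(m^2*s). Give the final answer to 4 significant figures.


Step 1: D = D0 * exp(-Qd/(R*T))
T = 833 + 273.15 = 1106.15 K
D = 7.6402e-05 * exp(-242e3 / (8.314 * 1106.15)) = 2.85077e-16 m^2/s
Step 2: J = D * (C1 - C2) / dx
J = 2.85077e-16 * (5.33 - 3.69) / 1.5e-03
J = 3.117e-13 kg/(m^2*s)


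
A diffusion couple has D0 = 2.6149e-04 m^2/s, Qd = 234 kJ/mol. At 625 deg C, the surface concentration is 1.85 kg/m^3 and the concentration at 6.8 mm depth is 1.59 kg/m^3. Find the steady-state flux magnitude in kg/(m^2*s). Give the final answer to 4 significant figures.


Step 1: D = D0 * exp(-Qd/(R*T))
T = 625 + 273.15 = 898.15 K
D = 2.6149e-04 * exp(-234e3 / (8.314 * 898.15)) = 6.42663e-18 m^2/s
Step 2: J = D * (C1 - C2) / dx
J = 6.42663e-18 * (1.85 - 1.59) / 6.8e-03
J = 2.457e-16 kg/(m^2*s)


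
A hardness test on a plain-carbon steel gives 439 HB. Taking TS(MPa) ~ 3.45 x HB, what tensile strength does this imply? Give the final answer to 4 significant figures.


TS (MPa) = 3.45 * HB
TS = 3.45 * 439
TS = 1515 MPa


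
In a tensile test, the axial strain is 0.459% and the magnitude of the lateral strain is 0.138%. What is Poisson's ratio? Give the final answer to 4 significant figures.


nu = -epsilon_lat / epsilon_axial
Lateral strain is contraction (negative), so using magnitudes:
nu = 0.138 / 0.459
nu = 0.3007


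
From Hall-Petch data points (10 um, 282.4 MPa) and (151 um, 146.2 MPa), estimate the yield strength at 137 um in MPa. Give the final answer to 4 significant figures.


sigma_y = sigma0 + k / sqrt(d)
1/sqrt(d1) = 1/sqrt(1e-05) = 316.228;  1/sqrt(d2) = 81.3788
k = (sigma1 - sigma2) / (1/sqrt(d1) - 1/sqrt(d2)) = (282.4 - 146.2) / (316.228 - 81.3788) = 0.579947 MPa*m^0.5
sigma0 = sigma1 - k/sqrt(d1) = 282.4 - 0.579947*316.228 = 99.0046 MPa
sigma_y(d3) = 99.0046 + 0.579947 / sqrt(1.37e-04) = 148.6 MPa


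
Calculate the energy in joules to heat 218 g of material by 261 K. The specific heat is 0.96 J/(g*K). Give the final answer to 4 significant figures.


Q = m * cp * dT
Q = 218 * 0.96 * 261
Q = 54620 J


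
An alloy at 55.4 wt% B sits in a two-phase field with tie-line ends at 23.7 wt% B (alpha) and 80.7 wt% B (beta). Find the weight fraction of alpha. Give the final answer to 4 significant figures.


f_alpha = (C_beta - C0) / (C_beta - C_alpha)
f_alpha = (80.7 - 55.4) / (80.7 - 23.7)
f_alpha = 0.4439


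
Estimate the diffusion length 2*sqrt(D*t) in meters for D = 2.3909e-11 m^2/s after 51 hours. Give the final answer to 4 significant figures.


t = 51 hr = 183600 s
Diffusion length = 2*sqrt(D*t)
= 2*sqrt(2.3909e-11 * 183600)
= 4.19e-03 m


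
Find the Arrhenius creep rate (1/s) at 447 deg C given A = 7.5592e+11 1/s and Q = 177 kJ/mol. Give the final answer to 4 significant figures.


rate = A * exp(-Q / (R*T))
T = 447 + 273.15 = 720.15 K
rate = 7.5592e+11 * exp(-177e3 / (8.314 * 720.15))
rate = 0.1096 1/s


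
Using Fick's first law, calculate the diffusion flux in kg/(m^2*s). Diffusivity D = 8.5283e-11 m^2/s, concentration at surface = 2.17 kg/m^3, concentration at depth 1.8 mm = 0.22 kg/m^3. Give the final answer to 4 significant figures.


J = -D * (dC/dx) = D * (C1 - C2) / dx
J = 8.5283e-11 * (2.17 - 0.22) / 1.8e-03
J = 9.239e-08 kg/(m^2*s)


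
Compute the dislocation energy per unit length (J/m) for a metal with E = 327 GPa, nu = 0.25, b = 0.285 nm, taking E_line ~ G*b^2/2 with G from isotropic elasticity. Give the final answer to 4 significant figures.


Step 1: G = E / (2*(1+nu))
G = 327 / (2*(1+0.25)) = 130.8 GPa = 1.308e+11 Pa
Step 2: E_line = G*b^2/2
b = 0.285 nm = 2.85e-10 m
E_line = 0.5 * 1.308e+11 * (2.85e-10)^2 = 5.312e-09 J/m


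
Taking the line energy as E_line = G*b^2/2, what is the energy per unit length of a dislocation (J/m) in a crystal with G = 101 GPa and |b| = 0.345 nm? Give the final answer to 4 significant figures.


E = G*b^2/2
b = 0.345 nm = 3.45e-10 m
G = 101 GPa = 1.01e+11 Pa
E = 0.5 * 1.01e+11 * (3.45e-10)^2
E = 6.011e-09 J/m


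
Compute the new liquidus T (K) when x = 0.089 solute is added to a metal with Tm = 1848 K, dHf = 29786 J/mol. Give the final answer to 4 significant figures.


dT = R*Tm^2*x / dHf
dT = 8.314 * 1848^2 * 0.089 / 29786
dT = 84.8383 K
T_new = 1848 - 84.8383 = 1763 K


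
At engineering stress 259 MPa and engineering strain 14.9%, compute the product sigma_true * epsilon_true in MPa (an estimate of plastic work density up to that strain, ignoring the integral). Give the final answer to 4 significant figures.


sigma_true = sigma_eng * (1 + epsilon_eng)
sigma_true = 259 * (1 + 0.149) = 297.591 MPa
epsilon_true = ln(1 + epsilon_eng)
epsilon_true = ln(1 + 0.149) = 0.138892
sigma_true * epsilon_true = 297.591 * 0.138892 = 41.33 MPa


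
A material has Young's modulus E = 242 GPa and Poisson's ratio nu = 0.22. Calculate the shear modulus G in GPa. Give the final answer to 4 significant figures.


G = E / (2*(1+nu))
G = 242 / (2*(1+0.22))
G = 99.18 GPa


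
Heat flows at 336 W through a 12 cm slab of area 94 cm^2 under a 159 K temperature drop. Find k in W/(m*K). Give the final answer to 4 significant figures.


k = Q*L / (A*dT)
L = 0.12 m, A = 9.4e-03 m^2
k = 336 * 0.12 / (9.4e-03 * 159)
k = 26.98 W/(m*K)


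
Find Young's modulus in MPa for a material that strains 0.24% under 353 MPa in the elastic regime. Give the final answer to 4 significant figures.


E = sigma / epsilon
epsilon = 0.24% = 2.4e-03
E = 353 / 2.4e-03
E = 147100 MPa


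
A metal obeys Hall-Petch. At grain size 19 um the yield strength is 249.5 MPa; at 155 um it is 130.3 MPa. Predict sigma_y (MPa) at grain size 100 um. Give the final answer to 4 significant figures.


sigma_y = sigma0 + k / sqrt(d)
1/sqrt(d1) = 1/sqrt(1.9e-05) = 229.416;  1/sqrt(d2) = 80.3219
k = (sigma1 - sigma2) / (1/sqrt(d1) - 1/sqrt(d2)) = (249.5 - 130.3) / (229.416 - 80.3219) = 0.799497 MPa*m^0.5
sigma0 = sigma1 - k/sqrt(d1) = 249.5 - 0.799497*229.416 = 66.0829 MPa
sigma_y(d3) = 66.0829 + 0.799497 / sqrt(1e-04) = 146 MPa


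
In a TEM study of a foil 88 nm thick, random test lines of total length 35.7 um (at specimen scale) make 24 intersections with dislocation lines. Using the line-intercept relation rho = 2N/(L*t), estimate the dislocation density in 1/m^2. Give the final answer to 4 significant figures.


rho = 2N / (L * t)
L = 35.7 um = 3.57e-05 m, t = 88 nm = 8.8e-08 m
rho = 2 * 24 / (3.57e-05 * 8.8e-08)
rho = 1.528e+13 1/m^2


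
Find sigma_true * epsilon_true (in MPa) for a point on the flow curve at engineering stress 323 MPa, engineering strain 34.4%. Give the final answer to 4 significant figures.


sigma_true = sigma_eng * (1 + epsilon_eng)
sigma_true = 323 * (1 + 0.344) = 434.112 MPa
epsilon_true = ln(1 + epsilon_eng)
epsilon_true = ln(1 + 0.344) = 0.29565
sigma_true * epsilon_true = 434.112 * 0.29565 = 128.3 MPa


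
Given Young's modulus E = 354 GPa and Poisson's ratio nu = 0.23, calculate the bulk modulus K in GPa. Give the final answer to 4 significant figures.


K = E / (3*(1-2*nu))
K = 354 / (3*(1-2*0.23))
K = 218.5 GPa


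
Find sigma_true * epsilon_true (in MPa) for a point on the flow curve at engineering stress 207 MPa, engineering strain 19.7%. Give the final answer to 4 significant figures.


sigma_true = sigma_eng * (1 + epsilon_eng)
sigma_true = 207 * (1 + 0.197) = 247.779 MPa
epsilon_true = ln(1 + epsilon_eng)
epsilon_true = ln(1 + 0.197) = 0.179818
sigma_true * epsilon_true = 247.779 * 0.179818 = 44.56 MPa


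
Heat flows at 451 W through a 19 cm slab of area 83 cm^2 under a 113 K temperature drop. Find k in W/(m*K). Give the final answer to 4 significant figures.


k = Q*L / (A*dT)
L = 0.19 m, A = 8.3e-03 m^2
k = 451 * 0.19 / (8.3e-03 * 113)
k = 91.36 W/(m*K)


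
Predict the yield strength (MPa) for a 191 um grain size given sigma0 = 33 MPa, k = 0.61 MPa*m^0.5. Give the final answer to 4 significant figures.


sigma_y = sigma0 + k / sqrt(d)
d = 191 um = 1.91e-04 m
sigma_y = 33 + 0.61 / sqrt(1.91e-04)
sigma_y = 77.14 MPa


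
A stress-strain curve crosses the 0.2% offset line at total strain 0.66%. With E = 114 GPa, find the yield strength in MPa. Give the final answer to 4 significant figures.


Offset strain = 0.002
Elastic strain at yield = total_strain - offset = 6.6e-03 - 0.002 = 4.6e-03
sigma_y = E * elastic_strain = 114000 * 4.6e-03
sigma_y = 524.4 MPa


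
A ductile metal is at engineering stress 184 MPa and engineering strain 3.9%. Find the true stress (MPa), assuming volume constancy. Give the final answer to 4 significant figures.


sigma_true = sigma_eng * (1 + epsilon_eng)
sigma_true = 184 * (1 + 0.039)
sigma_true = 191.2 MPa


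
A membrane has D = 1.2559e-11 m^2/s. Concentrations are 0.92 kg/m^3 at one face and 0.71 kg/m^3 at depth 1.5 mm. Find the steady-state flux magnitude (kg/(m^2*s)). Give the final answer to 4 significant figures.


J = -D * (dC/dx) = D * (C1 - C2) / dx
J = 1.2559e-11 * (0.92 - 0.71) / 1.5e-03
J = 1.758e-09 kg/(m^2*s)


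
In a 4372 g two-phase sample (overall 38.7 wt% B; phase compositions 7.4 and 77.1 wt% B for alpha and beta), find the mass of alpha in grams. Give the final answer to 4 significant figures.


f_alpha = (C_beta - C0) / (C_beta - C_alpha)
f_alpha = (77.1 - 38.7) / (77.1 - 7.4) = 0.550933
m_alpha = f_alpha * m_total = 0.550933 * 4372 = 2409 g


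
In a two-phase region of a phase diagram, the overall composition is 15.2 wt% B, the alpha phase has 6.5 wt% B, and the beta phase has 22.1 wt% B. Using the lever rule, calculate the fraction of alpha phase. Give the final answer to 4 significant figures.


f_alpha = (C_beta - C0) / (C_beta - C_alpha)
f_alpha = (22.1 - 15.2) / (22.1 - 6.5)
f_alpha = 0.4423


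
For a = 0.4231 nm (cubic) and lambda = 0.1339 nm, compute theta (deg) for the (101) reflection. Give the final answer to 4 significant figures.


d = a / sqrt(h^2+k^2+l^2)
d = 0.4231 / sqrt(2) = 0.299177 nm
lambda = 2*d*sin(theta)  =>  sin(theta) = lambda / (2*d)
sin(theta) = 0.1339 / (2 * 0.299177) = 0.223781
theta = 12.93 deg


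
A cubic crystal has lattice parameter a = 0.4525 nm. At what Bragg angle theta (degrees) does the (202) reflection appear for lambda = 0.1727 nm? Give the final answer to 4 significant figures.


d = a / sqrt(h^2+k^2+l^2)
d = 0.4525 / sqrt(8) = 0.159983 nm
lambda = 2*d*sin(theta)  =>  sin(theta) = lambda / (2*d)
sin(theta) = 0.1727 / (2 * 0.159983) = 0.539745
theta = 32.67 deg


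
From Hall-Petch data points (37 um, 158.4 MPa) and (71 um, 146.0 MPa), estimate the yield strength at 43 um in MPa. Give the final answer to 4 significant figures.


sigma_y = sigma0 + k / sqrt(d)
1/sqrt(d1) = 1/sqrt(3.7e-05) = 164.399;  1/sqrt(d2) = 118.678
k = (sigma1 - sigma2) / (1/sqrt(d1) - 1/sqrt(d2)) = (158.4 - 146.0) / (164.399 - 118.678) = 0.271211 MPa*m^0.5
sigma0 = sigma1 - k/sqrt(d1) = 158.4 - 0.271211*164.399 = 113.813 MPa
sigma_y(d3) = 113.813 + 0.271211 / sqrt(4.3e-05) = 155.2 MPa


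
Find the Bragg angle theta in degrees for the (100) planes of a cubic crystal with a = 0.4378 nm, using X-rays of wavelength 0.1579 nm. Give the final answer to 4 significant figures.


d = a / sqrt(h^2+k^2+l^2)
d = 0.4378 / sqrt(1) = 0.4378 nm
lambda = 2*d*sin(theta)  =>  sin(theta) = lambda / (2*d)
sin(theta) = 0.1579 / (2 * 0.4378) = 0.180333
theta = 10.39 deg


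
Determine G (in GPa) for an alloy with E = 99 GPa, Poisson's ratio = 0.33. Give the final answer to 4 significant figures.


G = E / (2*(1+nu))
G = 99 / (2*(1+0.33))
G = 37.22 GPa


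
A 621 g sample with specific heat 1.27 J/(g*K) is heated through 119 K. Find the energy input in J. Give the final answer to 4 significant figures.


Q = m * cp * dT
Q = 621 * 1.27 * 119
Q = 93850 J


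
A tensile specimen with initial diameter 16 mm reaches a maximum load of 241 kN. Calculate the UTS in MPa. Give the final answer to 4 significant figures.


A0 = pi*(d/2)^2 = pi*(16/2)^2 = 201.062 mm^2
UTS = F_max / A0 = 241*1000 / 201.062
UTS = 1199 MPa


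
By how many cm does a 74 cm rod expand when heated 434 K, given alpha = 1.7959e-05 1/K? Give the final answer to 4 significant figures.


dL = L0 * alpha * dT
dL = 74 * 1.7959e-05 * 434
dL = 0.5768 cm


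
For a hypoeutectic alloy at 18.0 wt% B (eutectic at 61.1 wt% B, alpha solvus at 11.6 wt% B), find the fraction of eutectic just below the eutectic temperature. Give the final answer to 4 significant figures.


f_primary = (C_e - C0) / (C_e - C_alpha_max)
f_primary = (61.1 - 18.0) / (61.1 - 11.6)
f_primary = 0.870707
f_eutectic = 1 - 0.870707 = 0.1293


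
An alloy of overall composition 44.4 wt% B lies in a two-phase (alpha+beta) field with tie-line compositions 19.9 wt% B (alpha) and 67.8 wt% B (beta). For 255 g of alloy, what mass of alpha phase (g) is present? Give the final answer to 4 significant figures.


f_alpha = (C_beta - C0) / (C_beta - C_alpha)
f_alpha = (67.8 - 44.4) / (67.8 - 19.9) = 0.488518
m_alpha = f_alpha * m_total = 0.488518 * 255 = 124.6 g


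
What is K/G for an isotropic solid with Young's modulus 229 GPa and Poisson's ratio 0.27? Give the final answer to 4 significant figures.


G = E / (2*(1+nu))
G = 229 / (2*(1+0.27)) = 90.1575 GPa
K = E / (3*(1-2*nu))
K = 229 / (3*(1-2*0.27)) = 165.942 GPa
K/G = 165.942 / 90.1575 = 1.841


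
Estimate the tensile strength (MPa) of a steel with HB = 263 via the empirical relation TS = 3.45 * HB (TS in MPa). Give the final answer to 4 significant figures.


TS (MPa) = 3.45 * HB
TS = 3.45 * 263
TS = 907.4 MPa


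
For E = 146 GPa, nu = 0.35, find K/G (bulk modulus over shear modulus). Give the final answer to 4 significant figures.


G = E / (2*(1+nu))
G = 146 / (2*(1+0.35)) = 54.0741 GPa
K = E / (3*(1-2*nu))
K = 146 / (3*(1-2*0.35)) = 162.222 GPa
K/G = 162.222 / 54.0741 = 3


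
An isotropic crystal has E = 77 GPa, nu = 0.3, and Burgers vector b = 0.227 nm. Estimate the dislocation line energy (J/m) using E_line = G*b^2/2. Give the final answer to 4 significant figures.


Step 1: G = E / (2*(1+nu))
G = 77 / (2*(1+0.3)) = 29.6154 GPa = 2.96154e+10 Pa
Step 2: E_line = G*b^2/2
b = 0.227 nm = 2.27e-10 m
E_line = 0.5 * 2.96154e+10 * (2.27e-10)^2 = 7.63e-10 J/m


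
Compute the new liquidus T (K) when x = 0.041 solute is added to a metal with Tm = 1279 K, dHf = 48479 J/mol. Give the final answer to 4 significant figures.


dT = R*Tm^2*x / dHf
dT = 8.314 * 1279^2 * 0.041 / 48479
dT = 11.5022 K
T_new = 1279 - 11.5022 = 1267 K


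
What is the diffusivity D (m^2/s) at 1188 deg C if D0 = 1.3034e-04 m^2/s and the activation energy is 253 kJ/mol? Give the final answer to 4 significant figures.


D = D0 * exp(-Qd / (R*T))
T = 1461.15 K
D = 1.3034e-04 * exp(-253e3 / (8.314 * 1461.15))
D = 1.176e-13 m^2/s


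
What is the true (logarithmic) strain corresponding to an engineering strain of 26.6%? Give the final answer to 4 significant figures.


epsilon_true = ln(1 + epsilon_eng)
epsilon_true = ln(1 + 0.266)
epsilon_true = 0.2359


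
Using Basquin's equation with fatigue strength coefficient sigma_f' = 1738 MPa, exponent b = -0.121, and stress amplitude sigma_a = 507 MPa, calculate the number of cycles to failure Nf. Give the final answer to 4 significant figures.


sigma_a = sigma_f' * (2*Nf)^b
2*Nf = (sigma_a / sigma_f')^(1/b)
2*Nf = (507 / 1738)^(1/-0.121)
2*Nf = 26413.9
Nf = 13210 cycles


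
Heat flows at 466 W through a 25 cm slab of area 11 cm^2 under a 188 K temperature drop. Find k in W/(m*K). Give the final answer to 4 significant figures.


k = Q*L / (A*dT)
L = 0.25 m, A = 1.1e-03 m^2
k = 466 * 0.25 / (1.1e-03 * 188)
k = 563.3 W/(m*K)


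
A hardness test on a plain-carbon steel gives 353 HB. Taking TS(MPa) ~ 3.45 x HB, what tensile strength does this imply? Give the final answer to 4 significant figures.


TS (MPa) = 3.45 * HB
TS = 3.45 * 353
TS = 1218 MPa


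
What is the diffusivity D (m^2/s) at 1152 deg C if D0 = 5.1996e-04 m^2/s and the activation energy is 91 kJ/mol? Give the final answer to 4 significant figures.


D = D0 * exp(-Qd / (R*T))
T = 1425.15 K
D = 5.1996e-04 * exp(-91e3 / (8.314 * 1425.15))
D = 2.402e-07 m^2/s


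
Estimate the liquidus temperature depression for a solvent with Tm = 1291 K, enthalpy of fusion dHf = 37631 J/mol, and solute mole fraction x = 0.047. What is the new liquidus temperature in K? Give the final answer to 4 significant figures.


dT = R*Tm^2*x / dHf
dT = 8.314 * 1291^2 * 0.047 / 37631
dT = 17.3067 K
T_new = 1291 - 17.3067 = 1274 K


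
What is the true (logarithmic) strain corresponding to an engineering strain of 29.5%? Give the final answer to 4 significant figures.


epsilon_true = ln(1 + epsilon_eng)
epsilon_true = ln(1 + 0.295)
epsilon_true = 0.2585


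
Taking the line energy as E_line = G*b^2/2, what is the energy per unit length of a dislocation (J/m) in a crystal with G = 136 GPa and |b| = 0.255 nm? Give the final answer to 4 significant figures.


E = G*b^2/2
b = 0.255 nm = 2.55e-10 m
G = 136 GPa = 1.36e+11 Pa
E = 0.5 * 1.36e+11 * (2.55e-10)^2
E = 4.422e-09 J/m


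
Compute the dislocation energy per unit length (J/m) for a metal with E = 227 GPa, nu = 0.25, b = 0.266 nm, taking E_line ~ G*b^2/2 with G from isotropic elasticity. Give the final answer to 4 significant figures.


Step 1: G = E / (2*(1+nu))
G = 227 / (2*(1+0.25)) = 90.8 GPa = 9.08e+10 Pa
Step 2: E_line = G*b^2/2
b = 0.266 nm = 2.66e-10 m
E_line = 0.5 * 9.08e+10 * (2.66e-10)^2 = 3.212e-09 J/m


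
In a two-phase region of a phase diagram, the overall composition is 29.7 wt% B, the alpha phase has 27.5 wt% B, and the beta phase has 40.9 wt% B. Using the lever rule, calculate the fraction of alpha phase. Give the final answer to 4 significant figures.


f_alpha = (C_beta - C0) / (C_beta - C_alpha)
f_alpha = (40.9 - 29.7) / (40.9 - 27.5)
f_alpha = 0.8358


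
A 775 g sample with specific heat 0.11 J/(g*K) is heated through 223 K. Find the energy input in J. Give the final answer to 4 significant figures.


Q = m * cp * dT
Q = 775 * 0.11 * 223
Q = 19010 J


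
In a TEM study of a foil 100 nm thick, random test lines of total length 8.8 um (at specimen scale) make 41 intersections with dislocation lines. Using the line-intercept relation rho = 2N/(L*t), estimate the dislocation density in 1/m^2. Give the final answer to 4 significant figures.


rho = 2N / (L * t)
L = 8.8 um = 8.8e-06 m, t = 100 nm = 1e-07 m
rho = 2 * 41 / (8.8e-06 * 1e-07)
rho = 9.318e+13 1/m^2


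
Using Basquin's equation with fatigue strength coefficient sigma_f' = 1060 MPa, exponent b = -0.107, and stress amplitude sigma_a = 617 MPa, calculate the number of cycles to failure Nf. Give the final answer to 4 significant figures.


sigma_a = sigma_f' * (2*Nf)^b
2*Nf = (sigma_a / sigma_f')^(1/b)
2*Nf = (617 / 1060)^(1/-0.107)
2*Nf = 157.201
Nf = 78.6 cycles


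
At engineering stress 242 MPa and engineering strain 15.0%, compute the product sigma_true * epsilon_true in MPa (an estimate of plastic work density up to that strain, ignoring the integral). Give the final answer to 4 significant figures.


sigma_true = sigma_eng * (1 + epsilon_eng)
sigma_true = 242 * (1 + 0.15) = 278.3 MPa
epsilon_true = ln(1 + epsilon_eng)
epsilon_true = ln(1 + 0.15) = 0.139762
sigma_true * epsilon_true = 278.3 * 0.139762 = 38.9 MPa


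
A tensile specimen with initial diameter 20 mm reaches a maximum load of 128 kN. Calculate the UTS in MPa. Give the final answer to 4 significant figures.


A0 = pi*(d/2)^2 = pi*(20/2)^2 = 314.159 mm^2
UTS = F_max / A0 = 128*1000 / 314.159
UTS = 407.4 MPa


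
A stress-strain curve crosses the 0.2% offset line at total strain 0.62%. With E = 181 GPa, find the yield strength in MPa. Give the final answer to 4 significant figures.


Offset strain = 0.002
Elastic strain at yield = total_strain - offset = 6.2e-03 - 0.002 = 4.2e-03
sigma_y = E * elastic_strain = 181000 * 4.2e-03
sigma_y = 760.2 MPa


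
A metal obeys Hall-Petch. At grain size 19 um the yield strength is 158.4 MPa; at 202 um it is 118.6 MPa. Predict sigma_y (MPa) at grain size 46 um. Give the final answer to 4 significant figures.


sigma_y = sigma0 + k / sqrt(d)
1/sqrt(d1) = 1/sqrt(1.9e-05) = 229.416;  1/sqrt(d2) = 70.3598
k = (sigma1 - sigma2) / (1/sqrt(d1) - 1/sqrt(d2)) = (158.4 - 118.6) / (229.416 - 70.3598) = 0.250226 MPa*m^0.5
sigma0 = sigma1 - k/sqrt(d1) = 158.4 - 0.250226*229.416 = 100.994 MPa
sigma_y(d3) = 100.994 + 0.250226 / sqrt(4.6e-05) = 137.9 MPa


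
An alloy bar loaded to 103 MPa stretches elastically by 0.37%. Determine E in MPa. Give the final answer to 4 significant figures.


E = sigma / epsilon
epsilon = 0.37% = 3.7e-03
E = 103 / 3.7e-03
E = 27840 MPa


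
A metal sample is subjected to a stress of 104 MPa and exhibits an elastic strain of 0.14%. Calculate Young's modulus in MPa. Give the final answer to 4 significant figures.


E = sigma / epsilon
epsilon = 0.14% = 1.4e-03
E = 104 / 1.4e-03
E = 74290 MPa


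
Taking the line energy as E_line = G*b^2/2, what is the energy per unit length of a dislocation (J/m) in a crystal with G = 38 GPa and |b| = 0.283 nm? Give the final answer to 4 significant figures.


E = G*b^2/2
b = 0.283 nm = 2.83e-10 m
G = 38 GPa = 3.8e+10 Pa
E = 0.5 * 3.8e+10 * (2.83e-10)^2
E = 1.522e-09 J/m


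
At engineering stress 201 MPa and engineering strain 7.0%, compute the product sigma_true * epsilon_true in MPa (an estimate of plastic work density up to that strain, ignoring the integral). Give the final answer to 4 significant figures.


sigma_true = sigma_eng * (1 + epsilon_eng)
sigma_true = 201 * (1 + 0.07) = 215.07 MPa
epsilon_true = ln(1 + epsilon_eng)
epsilon_true = ln(1 + 0.07) = 0.0676586
sigma_true * epsilon_true = 215.07 * 0.0676586 = 14.55 MPa


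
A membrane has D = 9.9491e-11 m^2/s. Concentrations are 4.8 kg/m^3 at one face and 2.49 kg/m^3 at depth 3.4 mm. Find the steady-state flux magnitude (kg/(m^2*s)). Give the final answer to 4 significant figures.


J = -D * (dC/dx) = D * (C1 - C2) / dx
J = 9.9491e-11 * (4.8 - 2.49) / 3.4e-03
J = 6.76e-08 kg/(m^2*s)


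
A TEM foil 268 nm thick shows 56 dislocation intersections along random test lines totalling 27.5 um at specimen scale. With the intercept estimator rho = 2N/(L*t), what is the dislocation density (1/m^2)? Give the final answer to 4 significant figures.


rho = 2N / (L * t)
L = 27.5 um = 2.75e-05 m, t = 268 nm = 2.68e-07 m
rho = 2 * 56 / (2.75e-05 * 2.68e-07)
rho = 1.52e+13 1/m^2
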